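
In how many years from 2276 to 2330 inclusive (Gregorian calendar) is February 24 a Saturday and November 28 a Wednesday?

7

Check each year's weekday for February 24 and November 28:
  2276: Thu/Tue  2277: Sat/Wed ✓  2278: Sun/Thu  2279: Mon/Fri  2280: Tue/Sun  2281: Thu/Mon  2282: Fri/Tue  2283: Sat/Wed ✓  2284: Sun/Fri  2285: Tue/Sat  2286: Wed/Sun  2287: Thu/Mon  2288: Fri/Wed  2289: Sun/Thu  …(27 more)…  2317: Sat/Wed ✓  2318: Sun/Thu  2319: Mon/Fri  2320: Tue/Sun  2321: Thu/Mon  2322: Fri/Tue  2323: Sat/Wed ✓  2324: Sun/Fri  2325: Tue/Sat  2326: Wed/Sun  2327: Thu/Mon  2328: Fri/Wed  2329: Sun/Thu  2330: Mon/Fri
Both conditions hold in: 2277, 2283, 2294, 2300, 2306, 2317, 2323 — 7.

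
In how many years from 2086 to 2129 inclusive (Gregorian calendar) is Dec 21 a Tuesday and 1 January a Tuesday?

Check each year's weekday for Dec 21 and 1 January:
  2086: Sat/Tue  2087: Sun/Wed  2088: Tue/Thu  2089: Wed/Sat  2090: Thu/Sun  2091: Fri/Mon  2092: Sun/Tue  2093: Mon/Thu  2094: Tue/Fri  2095: Wed/Sat  2096: Fri/Sun  2097: Sat/Tue  2098: Sun/Wed  2099: Mon/Thu  …(16 more)…  2116: Mon/Wed  2117: Tue/Fri  2118: Wed/Sat  2119: Thu/Sun  2120: Sat/Mon  2121: Sun/Wed  2122: Mon/Thu  2123: Tue/Fri  2124: Thu/Sat  2125: Fri/Mon  2126: Sat/Tue  2127: Sun/Wed  2128: Tue/Thu  2129: Wed/Sat
Both conditions hold in: no year — 0.

0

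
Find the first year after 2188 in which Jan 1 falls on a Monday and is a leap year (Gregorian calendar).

2216

Jan 1 advances by 2 weekdays after a leap year and by 1 after a common year.
2188: Jan 1 is Tuesday (leap).
2189: Thursday
2190: Friday
2191: Saturday
2192: Sunday (leap)
2193: Tuesday
2194: Wednesday
2195: Thursday
2196: Friday (leap)
2197: Sunday
2198: Monday
2199: Tuesday
2200: Wednesday
2201: Thursday
2202: Friday
2203: Saturday
2204: Sunday (leap)
2205: Tuesday
2206: Wednesday
2207: Thursday
2208: Friday (leap)
2209: Sunday
2210: Monday
2211: Tuesday
2212: Wednesday (leap)
2213: Friday
2214: Saturday
2215: Sunday
2216: Monday (leap)
2216 begins on a Monday and is a leap year.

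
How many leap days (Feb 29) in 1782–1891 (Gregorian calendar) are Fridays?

4

Leap years in 1782–1891: 26 of them.
Feb 29 weekday advances by 5 (mod 7) from one leap year to the next four years later (or differs when a century non-leap intervenes).
Leap-day weekdays: 1784:Sun 1788:Fri✓ 1792:Wed 1796:Mon 1804:Wed 1808:Mon 1812:Sat 1816:Thu 1820:Tue 1824:Sun 1828:Fri✓ 1832:Wed 1836:Mon 1840:Sat 1844:Thu 1848:Tue 1852:Sun 1856:Fri✓ 1860:Wed 1864:Mon 1868:Sat 1872:Thu 1876:Tue 1880:Sun 1884:Fri✓ 1888:Wed
Friday: 1788, 1828, 1856, 1884 → 4.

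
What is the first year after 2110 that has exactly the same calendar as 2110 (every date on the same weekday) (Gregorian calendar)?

2121

Two years share a calendar iff Jan 1 falls on the same weekday and both are leap or both are common. 2110: Jan 1 is Wednesday, common year.
2111: Jan 1 Thursday, common
2112: Jan 1 Friday, leap
2113: Jan 1 Sunday, common
2114: Jan 1 Monday, common
2115: Jan 1 Tuesday, common
2116: Jan 1 Wednesday, leap
2117: Jan 1 Friday, common
2118: Jan 1 Saturday, common
2119: Jan 1 Sunday, common
2120: Jan 1 Monday, leap
2121: Jan 1 Wednesday, common
2121 matches on both conditions.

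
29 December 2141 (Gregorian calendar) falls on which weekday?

Friday

January 1, 2141 is a Sunday.
December 29 is day 363 of the year, i.e. 362 days after Jan 1.
362 mod 7 = 5, so advance 5 weekdays from Sunday: Friday.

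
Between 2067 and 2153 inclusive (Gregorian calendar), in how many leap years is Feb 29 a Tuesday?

3

Leap years in 2067–2153: 21 of them.
Feb 29 weekday advances by 5 (mod 7) from one leap year to the next four years later (or differs when a century non-leap intervenes).
Leap-day weekdays: 2068:Wed 2072:Mon 2076:Sat 2080:Thu 2084:Tue✓ 2088:Sun 2092:Fri 2096:Wed 2104:Fri 2108:Wed 2112:Mon 2116:Sat 2120:Thu 2124:Tue✓ 2128:Sun 2132:Fri 2136:Wed 2140:Mon 2144:Sat 2148:Thu 2152:Tue✓
Tuesday: 2084, 2124, 2152 → 3.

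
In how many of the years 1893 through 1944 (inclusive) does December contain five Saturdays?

23

December has 31 days; it has five Saturdays when Saturday falls among the first (month-length − 28) days — i.e. when December 1 is one of Saturday/Friday/Thursday.
December 1 by year: 1893:Fri✓ 1894:Sat✓ 1895:Sun 1896:Tue 1897:Wed 1898:Thu✓ 1899:Fri✓ 1900:Sat✓ 1901:Sun 1902:Mon 1903:Tue 1904:Thu✓ 1905:Fri✓ 1906:Sat✓ 1907:Sun …(22 more)… 1930:Mon 1931:Tue 1932:Thu✓ 1933:Fri✓ 1934:Sat✓ 1935:Sun 1936:Tue 1937:Wed 1938:Thu✓ 1939:Fri✓ 1940:Sun 1941:Mon 1942:Tue 1943:Wed 1944:Fri✓
Years with five Saturdays: 1893, 1894, 1898, 1899, 1900, 1904, 1905, 1906, 1910, 1911, 1916, 1917, 1921, 1922, 1923, 1927, 1928, 1932, 1933, 1934, 1938, 1939, 1944 → 23.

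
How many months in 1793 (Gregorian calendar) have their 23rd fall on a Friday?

Check the 23rd of each month of 1793: Jan 23: Wed, Feb 23: Sat, Mar 23: Sat, Apr 23: Tue, May 23: Thu, Jun 23: Sun, Jul 23: Tue, Aug 23: Fri, Sep 23: Mon, Oct 23: Wed, Nov 23: Sat, Dec 23: Mon.
Friday occurs in August — 1 month.

1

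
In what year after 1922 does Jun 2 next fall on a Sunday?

1929

From one year to the next, a fixed date's weekday advances by 1, or by 2 when a Feb 29 lies between the two dates.
1922: June 2 is Friday.
1923: Saturday (+1)
1924: Monday (+2)
1925: Tuesday (+1)
1926: Wednesday (+1)
1927: Thursday (+1)
1928: Saturday (+2)
1929: Sunday (+1)
Jun 2 falls on a Sunday in 1929.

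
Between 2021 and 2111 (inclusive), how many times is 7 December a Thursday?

Track 7 December's weekday year by year (advancing +1, or +2 across a Feb 29):
  2021: Tue  2022: Wed (+1)  2023: Thu (+1) ✓  2024: Sat (+2)  2025: Sun (+1)
  2026: Mon (+1)  2027: Tue (+1)  2028: Thu (+2) ✓  2029: Fri (+1)  2030: Sat (+1)
  2031: Sun (+1)  2032: Tue (+2)  2033: Wed (+1)  2034: Thu (+1) ✓  … (63 more years) …
  2098: Sun (+1)  2099: Mon (+1)  2100: Tue (+1)  2101: Wed (+1)  2102: Thu (+1) ✓
  2103: Fri (+1)  2104: Sun (+2)  2105: Mon (+1)  2106: Tue (+1)  2107: Wed (+1)
  2108: Fri (+2)  2109: Sat (+1)  2110: Sun (+1)  2111: Mon (+1)
Thursday years: 2023, 2028, 2034, 2045, 2051, 2056, 2062, 2073, 2079, 2084, 2090, 2102 — 12 in total.

12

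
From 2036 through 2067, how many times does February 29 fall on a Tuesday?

Leap years in 2036–2067: 8 of them.
Feb 29 weekday advances by 5 (mod 7) from one leap year to the next four years later (or differs when a century non-leap intervenes).
Leap-day weekdays: 2036:Fri 2040:Wed 2044:Mon 2048:Sat 2052:Thu 2056:Tue✓ 2060:Sun 2064:Fri
Tuesday: 2056 → 1.

1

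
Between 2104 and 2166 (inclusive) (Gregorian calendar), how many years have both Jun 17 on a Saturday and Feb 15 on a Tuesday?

Check each year's weekday for Jun 17 and Feb 15:
  2104: Tue/Fri  2105: Wed/Sun  2106: Thu/Mon  2107: Fri/Tue  2108: Sun/Wed  2109: Mon/Fri  2110: Tue/Sat  2111: Wed/Sun  2112: Fri/Mon  2113: Sat/Wed  2114: Sun/Thu  2115: Mon/Fri  2116: Wed/Sat  2117: Thu/Mon  …(35 more)…  2153: Sun/Thu  2154: Mon/Fri  2155: Tue/Sat  2156: Thu/Sun  2157: Fri/Tue  2158: Sat/Wed  2159: Sun/Thu  2160: Tue/Fri  2161: Wed/Sun  2162: Thu/Mon  2163: Fri/Tue  2164: Sun/Wed  2165: Mon/Fri  2166: Tue/Sat
Both conditions hold in: 2124, 2152 — 2.

2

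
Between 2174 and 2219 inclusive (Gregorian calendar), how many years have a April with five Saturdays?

13

April has 30 days; it has five Saturdays when Saturday falls among the first (month-length − 28) days — i.e. when April 1 is one of Saturday/Friday.
April 1 by year: 2174:Fri✓ 2175:Sat✓ 2176:Mon 2177:Tue 2178:Wed 2179:Thu 2180:Sat✓ 2181:Sun 2182:Mon 2183:Tue 2184:Thu 2185:Fri✓ 2186:Sat✓ 2187:Sun 2188:Tue …(16 more)… 2205:Mon 2206:Tue 2207:Wed 2208:Fri✓ 2209:Sat✓ 2210:Sun 2211:Mon 2212:Wed 2213:Thu 2214:Fri✓ 2215:Sat✓ 2216:Mon 2217:Tue 2218:Wed 2219:Thu
Years with five Saturdays: 2174, 2175, 2180, 2185, 2186, 2191, 2196, 2197, 2203, 2208, 2209, 2214, 2215 → 13.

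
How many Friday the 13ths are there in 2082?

3

Check the 13th of each month of 2082: Jan 13: Tue, Feb 13: Fri, Mar 13: Fri, Apr 13: Mon, May 13: Wed, Jun 13: Sat, Jul 13: Mon, Aug 13: Thu, Sep 13: Sun, Oct 13: Tue, Nov 13: Fri, Dec 13: Sun.
Friday occurs in February, March, November — 3 months.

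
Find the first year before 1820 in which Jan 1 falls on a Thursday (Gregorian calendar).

Jan 1 advances by 2 weekdays after a leap year and by 1 after a common year.
1820: Jan 1 is Saturday (leap).
1819: Friday
1818: Thursday
1818 begins on a Thursday

1818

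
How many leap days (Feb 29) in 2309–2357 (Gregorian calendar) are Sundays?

2

Leap years in 2309–2357: 12 of them.
Feb 29 weekday advances by 5 (mod 7) from one leap year to the next four years later (or differs when a century non-leap intervenes).
Leap-day weekdays: 2312:Thu 2316:Tue 2320:Sun✓ 2324:Fri 2328:Wed 2332:Mon 2336:Sat 2340:Thu 2344:Tue 2348:Sun✓ 2352:Fri 2356:Wed
Sunday: 2320, 2348 → 2.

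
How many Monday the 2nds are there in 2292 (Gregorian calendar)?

1

Check the 2nd of each month of 2292: Jan 2: Sat, Feb 2: Tue, Mar 2: Wed, Apr 2: Sat, May 2: Mon, Jun 2: Thu, Jul 2: Sat, Aug 2: Tue, Sep 2: Fri, Oct 2: Sun, Nov 2: Wed, Dec 2: Fri.
Monday occurs in May — 1 month.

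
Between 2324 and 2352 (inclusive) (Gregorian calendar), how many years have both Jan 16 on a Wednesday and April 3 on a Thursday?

2

Check each year's weekday for Jan 16 and April 3:
  2324: Wed/Thu ✓  2325: Fri/Fri  2326: Sat/Sat  2327: Sun/Sun  2328: Mon/Tue  2329: Wed/Wed  2330: Thu/Thu  2331: Fri/Fri  2332: Sat/Sun  2333: Mon/Mon  2334: Tue/Tue  2335: Wed/Wed  2336: Thu/Fri  2337: Sat/Sat  2338: Sun/Sun  2339: Mon/Mon  2340: Tue/Wed  2341: Thu/Thu  2342: Fri/Fri  2343: Sat/Sat  2344: Sun/Mon  2345: Tue/Tue  2346: Wed/Wed  2347: Thu/Thu  2348: Fri/Sat  2349: Sun/Sun  2350: Mon/Mon  2351: Tue/Tue  2352: Wed/Thu ✓
Both conditions hold in: 2324, 2352 — 2.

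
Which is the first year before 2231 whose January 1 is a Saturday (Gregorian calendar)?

2225

Jan 1 advances by 2 weekdays after a leap year and by 1 after a common year.
2231: Jan 1 is Saturday.
2230: Friday
2229: Thursday
2228: Tuesday (leap)
2227: Monday
2226: Sunday
2225: Saturday
2225 begins on a Saturday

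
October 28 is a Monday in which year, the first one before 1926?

1918

From one year to the next, a fixed date's weekday advances by 1, or by 2 when a Feb 29 lies between the two dates.
1926: October 28 is Thursday.
1925: Wednesday (−1)
1924: Tuesday (−1)
1923: Sunday (−2)
1922: Saturday (−1)
1921: Friday (−1)
1920: Thursday (−1)
1919: Tuesday (−2)
1918: Monday (−1)
October 28 falls on a Monday in 1918.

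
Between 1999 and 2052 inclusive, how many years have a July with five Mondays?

July has 31 days; it has five Mondays when Monday falls among the first (month-length − 28) days — i.e. when July 1 is one of Monday/Sunday/Saturday.
July 1 by year: 1999:Thu 2000:Sat✓ 2001:Sun✓ 2002:Mon✓ 2003:Tue 2004:Thu 2005:Fri 2006:Sat✓ 2007:Sun✓ 2008:Tue 2009:Wed 2010:Thu 2011:Fri 2012:Sun✓ 2013:Mon✓ …(24 more)… 2038:Thu 2039:Fri 2040:Sun✓ 2041:Mon✓ 2042:Tue 2043:Wed 2044:Fri 2045:Sat✓ 2046:Sun✓ 2047:Mon✓ 2048:Wed 2049:Thu 2050:Fri 2051:Sat✓ 2052:Mon✓
Years with five Mondays: 2000, 2001, 2002, 2006, 2007, 2012, 2013, 2017, 2018, 2019, 2023, 2024, 2028, 2029, 2030, 2034, 2035, 2040, 2041, 2045, 2046, 2047, 2051, 2052 → 24.

24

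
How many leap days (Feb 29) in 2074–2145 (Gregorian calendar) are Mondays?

2

Leap years in 2074–2145: 17 of them.
Feb 29 weekday advances by 5 (mod 7) from one leap year to the next four years later (or differs when a century non-leap intervenes).
Leap-day weekdays: 2076:Sat 2080:Thu 2084:Tue 2088:Sun 2092:Fri 2096:Wed 2104:Fri 2108:Wed 2112:Mon✓ 2116:Sat 2120:Thu 2124:Tue 2128:Sun 2132:Fri 2136:Wed 2140:Mon✓ 2144:Sat
Monday: 2112, 2140 → 2.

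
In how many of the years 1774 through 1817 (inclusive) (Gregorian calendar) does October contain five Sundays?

18

October has 31 days; it has five Sundays when Sunday falls among the first (month-length − 28) days — i.e. when October 1 is one of Sunday/Saturday/Friday.
October 1 by year: 1774:Sat✓ 1775:Sun✓ 1776:Tue 1777:Wed 1778:Thu 1779:Fri✓ 1780:Sun✓ 1781:Mon 1782:Tue 1783:Wed 1784:Fri✓ 1785:Sat✓ 1786:Sun✓ 1787:Mon 1788:Wed …(14 more)… 1803:Sat✓ 1804:Mon 1805:Tue 1806:Wed 1807:Thu 1808:Sat✓ 1809:Sun✓ 1810:Mon 1811:Tue 1812:Thu 1813:Fri✓ 1814:Sat✓ 1815:Sun✓ 1816:Tue 1817:Wed
Years with five Sundays: 1774, 1775, 1779, 1780, 1784, 1785, 1786, 1790, 1791, 1796, 1797, 1802, 1803, 1808, 1809, 1813, 1814, 1815 → 18.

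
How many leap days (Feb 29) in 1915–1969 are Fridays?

2

Leap years in 1915–1969: 14 of them.
Feb 29 weekday advances by 5 (mod 7) from one leap year to the next four years later (or differs when a century non-leap intervenes).
Leap-day weekdays: 1916:Tue 1920:Sun 1924:Fri✓ 1928:Wed 1932:Mon 1936:Sat 1940:Thu 1944:Tue 1948:Sun 1952:Fri✓ 1956:Wed 1960:Mon 1964:Sat 1968:Thu
Friday: 1924, 1952 → 2.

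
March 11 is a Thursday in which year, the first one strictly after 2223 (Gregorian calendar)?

From one year to the next, a fixed date's weekday advances by 1, or by 2 when a Feb 29 lies between the two dates.
2223: March 11 is Tuesday.
2224: Thursday (+2)
March 11 falls on a Thursday in 2224.

2224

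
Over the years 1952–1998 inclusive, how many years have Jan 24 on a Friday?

7

Track Jan 24's weekday year by year (advancing +1, or +2 across a Feb 29):
  1952: Thu  1953: Sat (+2)  1954: Sun (+1)  1955: Mon (+1)  1956: Tue (+1)
  1957: Thu (+2)  1958: Fri (+1) ✓  1959: Sat (+1)  1960: Sun (+1)  1961: Tue (+2)
  1962: Wed (+1)  1963: Thu (+1)  1964: Fri (+1) ✓  1965: Sun (+2)  … (19 more years) …
  1985: Thu (+2)  1986: Fri (+1) ✓  1987: Sat (+1)  1988: Sun (+1)  1989: Tue (+2)
  1990: Wed (+1)  1991: Thu (+1)  1992: Fri (+1) ✓  1993: Sun (+2)  1994: Mon (+1)
  1995: Tue (+1)  1996: Wed (+1)  1997: Fri (+2) ✓  1998: Sat (+1)
Friday years: 1958, 1964, 1969, 1975, 1986, 1992, 1997 — 7 in total.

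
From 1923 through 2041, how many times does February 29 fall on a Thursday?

Leap years in 1923–2041: 30 of them.
Feb 29 weekday advances by 5 (mod 7) from one leap year to the next four years later (or differs when a century non-leap intervenes).
Leap-day weekdays: 1924:Fri 1928:Wed 1932:Mon 1936:Sat 1940:Thu✓ 1944:Tue 1948:Sun 1952:Fri 1956:Wed 1960:Mon 1964:Sat 1968:Thu✓ 1972:Tue …(4 more)… 1992:Sat 1996:Thu✓ 2000:Tue 2004:Sun 2008:Fri 2012:Wed 2016:Mon 2020:Sat 2024:Thu✓ 2028:Tue 2032:Sun 2036:Fri 2040:Wed
Thursday: 1940, 1968, 1996, 2024 → 4.

4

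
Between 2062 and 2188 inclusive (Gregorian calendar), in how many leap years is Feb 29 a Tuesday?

Leap years in 2062–2188: 31 of them.
Feb 29 weekday advances by 5 (mod 7) from one leap year to the next four years later (or differs when a century non-leap intervenes).
Leap-day weekdays: 2064:Fri 2068:Wed 2072:Mon 2076:Sat 2080:Thu 2084:Tue✓ 2088:Sun 2092:Fri 2096:Wed 2104:Fri 2108:Wed 2112:Mon 2116:Sat …(5 more)… 2140:Mon 2144:Sat 2148:Thu 2152:Tue✓ 2156:Sun 2160:Fri 2164:Wed 2168:Mon 2172:Sat 2176:Thu 2180:Tue✓ 2184:Sun 2188:Fri
Tuesday: 2084, 2124, 2152, 2180 → 4.

4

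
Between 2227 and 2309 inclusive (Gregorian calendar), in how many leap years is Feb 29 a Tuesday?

Leap years in 2227–2309: 20 of them.
Feb 29 weekday advances by 5 (mod 7) from one leap year to the next four years later (or differs when a century non-leap intervenes).
Leap-day weekdays: 2228:Fri 2232:Wed 2236:Mon 2240:Sat 2244:Thu 2248:Tue✓ 2252:Sun 2256:Fri 2260:Wed 2264:Mon 2268:Sat 2272:Thu 2276:Tue✓ 2280:Sun 2284:Fri 2288:Wed 2292:Mon 2296:Sat 2304:Mon 2308:Sat
Tuesday: 2248, 2276 → 2.

2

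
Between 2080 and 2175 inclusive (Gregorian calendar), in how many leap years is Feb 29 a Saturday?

3

Leap years in 2080–2175: 23 of them.
Feb 29 weekday advances by 5 (mod 7) from one leap year to the next four years later (or differs when a century non-leap intervenes).
Leap-day weekdays: 2080:Thu 2084:Tue 2088:Sun 2092:Fri 2096:Wed 2104:Fri 2108:Wed 2112:Mon 2116:Sat✓ 2120:Thu 2124:Tue 2128:Sun 2132:Fri 2136:Wed 2140:Mon 2144:Sat✓ 2148:Thu 2152:Tue 2156:Sun 2160:Fri 2164:Wed 2168:Mon 2172:Sat✓
Saturday: 2116, 2144, 2172 → 3.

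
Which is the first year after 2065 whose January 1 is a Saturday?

Jan 1 advances by 2 weekdays after a leap year and by 1 after a common year.
2065: Jan 1 is Thursday.
2066: Friday
2067: Saturday
2067 begins on a Saturday

2067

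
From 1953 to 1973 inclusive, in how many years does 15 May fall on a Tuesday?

Track 15 May's weekday year by year (advancing +1, or +2 across a Feb 29):
  1953: Fri  1954: Sat (+1)  1955: Sun (+1)  1956: Tue (+2) ✓  1957: Wed (+1)
  1958: Thu (+1)  1959: Fri (+1)  1960: Sun (+2)  1961: Mon (+1)  1962: Tue (+1) ✓
  1963: Wed (+1)  1964: Fri (+2)  1965: Sat (+1)  1966: Sun (+1)  1967: Mon (+1)
  1968: Wed (+2)  1969: Thu (+1)  1970: Fri (+1)  1971: Sat (+1)  1972: Mon (+2)
  1973: Tue (+1) ✓
Tuesday years: 1956, 1962, 1973 — 3 in total.

3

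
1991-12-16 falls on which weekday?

Monday

January 1, 1991 is a Tuesday.
December 16 is day 350 of the year, i.e. 349 days after Jan 1.
349 mod 7 = 6, so advance 6 weekdays from Tuesday: Monday.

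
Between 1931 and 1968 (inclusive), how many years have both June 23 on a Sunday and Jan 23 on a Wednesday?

Check each year's weekday for June 23 and Jan 23:
  1931: Tue/Fri  1932: Thu/Sat  1933: Fri/Mon  1934: Sat/Tue  1935: Sun/Wed ✓  1936: Tue/Thu  1937: Wed/Sat  1938: Thu/Sun  1939: Fri/Mon  1940: Sun/Tue  1941: Mon/Thu  1942: Tue/Fri  1943: Wed/Sat  1944: Fri/Sun  …(10 more)…  1955: Thu/Sun  1956: Sat/Mon  1957: Sun/Wed ✓  1958: Mon/Thu  1959: Tue/Fri  1960: Thu/Sat  1961: Fri/Mon  1962: Sat/Tue  1963: Sun/Wed ✓  1964: Tue/Thu  1965: Wed/Sat  1966: Thu/Sun  1967: Fri/Mon  1968: Sun/Tue
Both conditions hold in: 1935, 1946, 1957, 1963 — 4.

4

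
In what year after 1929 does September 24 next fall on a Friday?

From one year to the next, a fixed date's weekday advances by 1, or by 2 when a Feb 29 lies between the two dates.
1929: September 24 is Tuesday.
1930: Wednesday (+1)
1931: Thursday (+1)
1932: Saturday (+2)
1933: Sunday (+1)
1934: Monday (+1)
1935: Tuesday (+1)
1936: Thursday (+2)
1937: Friday (+1)
September 24 falls on a Friday in 1937.

1937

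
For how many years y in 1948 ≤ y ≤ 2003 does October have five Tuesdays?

24

October has 31 days; it has five Tuesdays when Tuesday falls among the first (month-length − 28) days — i.e. when October 1 is one of Tuesday/Monday/Sunday.
October 1 by year: 1948:Fri 1949:Sat 1950:Sun✓ 1951:Mon✓ 1952:Wed 1953:Thu 1954:Fri 1955:Sat 1956:Mon✓ 1957:Tue✓ 1958:Wed 1959:Thu 1960:Sat 1961:Sun✓ 1962:Mon✓ …(26 more)… 1989:Sun✓ 1990:Mon✓ 1991:Tue✓ 1992:Thu 1993:Fri 1994:Sat 1995:Sun✓ 1996:Tue✓ 1997:Wed 1998:Thu 1999:Fri 2000:Sun✓ 2001:Mon✓ 2002:Tue✓ 2003:Wed
Years with five Tuesdays: 1950, 1951, 1956, 1957, 1961, 1962, 1963, 1967, 1968, 1972, 1973, 1974, 1978, 1979, 1984, 1985, 1989, 1990, 1991, 1995, 1996, 2000, 2001, 2002 → 24.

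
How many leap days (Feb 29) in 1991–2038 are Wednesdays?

1

Leap years in 1991–2038: 12 of them.
Feb 29 weekday advances by 5 (mod 7) from one leap year to the next four years later (or differs when a century non-leap intervenes).
Leap-day weekdays: 1992:Sat 1996:Thu 2000:Tue 2004:Sun 2008:Fri 2012:Wed✓ 2016:Mon 2020:Sat 2024:Thu 2028:Tue 2032:Sun 2036:Fri
Wednesday: 2012 → 1.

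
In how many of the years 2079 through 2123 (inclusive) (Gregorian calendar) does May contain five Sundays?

20

May has 31 days; it has five Sundays when Sunday falls among the first (month-length − 28) days — i.e. when May 1 is one of Sunday/Saturday/Friday.
May 1 by year: 2079:Mon 2080:Wed 2081:Thu 2082:Fri✓ 2083:Sat✓ 2084:Mon 2085:Tue 2086:Wed 2087:Thu 2088:Sat✓ 2089:Sun✓ 2090:Mon 2091:Tue 2092:Thu 2093:Fri✓ …(15 more)… 2109:Wed 2110:Thu 2111:Fri✓ 2112:Sun✓ 2113:Mon 2114:Tue 2115:Wed 2116:Fri✓ 2117:Sat✓ 2118:Sun✓ 2119:Mon 2120:Wed 2121:Thu 2122:Fri✓ 2123:Sat✓
Years with five Sundays: 2082, 2083, 2088, 2089, 2093, 2094, 2095, 2099, 2100, 2101, 2105, 2106, 2107, 2111, 2112, 2116, 2117, 2118, 2122, 2123 → 20.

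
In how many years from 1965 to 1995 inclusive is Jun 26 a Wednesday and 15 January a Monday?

1

Check each year's weekday for Jun 26 and 15 January:
  1965: Sat/Fri  1966: Sun/Sat  1967: Mon/Sun  1968: Wed/Mon ✓  1969: Thu/Wed  1970: Fri/Thu  1971: Sat/Fri  1972: Mon/Sat  1973: Tue/Mon  1974: Wed/Tue  1975: Thu/Wed  1976: Sat/Thu  1977: Sun/Sat  1978: Mon/Sun  …(3 more)…  1982: Sat/Fri  1983: Sun/Sat  1984: Tue/Sun  1985: Wed/Tue  1986: Thu/Wed  1987: Fri/Thu  1988: Sun/Fri  1989: Mon/Sun  1990: Tue/Mon  1991: Wed/Tue  1992: Fri/Wed  1993: Sat/Fri  1994: Sun/Sat  1995: Mon/Sun
Both conditions hold in: 1968 — 1.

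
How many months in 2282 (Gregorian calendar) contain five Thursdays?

A month of length L has five Thursdays iff its first Thursday is on day ≤ L−28 (so day 1–3 in a 31-day month, 1–2 in a 30-day month, day 1 in a leap February).
Checking each month of 2282: Jan starts Sun (31d); Feb starts Wed (28d); Mar starts Wed (31d) ✓; Apr starts Sat (30d); May starts Mon (31d); Jun starts Thu (30d) ✓; Jul starts Sat (31d); Aug starts Tue (31d) ✓; Sep starts Fri (30d); Oct starts Sun (31d); Nov starts Wed (30d) ✓; Dec starts Fri (31d).
Five-Thursday months: March, June, August, November → 4.

4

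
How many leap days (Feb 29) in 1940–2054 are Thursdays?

Leap years in 1940–2054: 29 of them.
Feb 29 weekday advances by 5 (mod 7) from one leap year to the next four years later (or differs when a century non-leap intervenes).
Leap-day weekdays: 1940:Thu✓ 1944:Tue 1948:Sun 1952:Fri 1956:Wed 1960:Mon 1964:Sat 1968:Thu✓ 1972:Tue 1976:Sun 1980:Fri 1984:Wed 1988:Mon …(3 more)… 2004:Sun 2008:Fri 2012:Wed 2016:Mon 2020:Sat 2024:Thu✓ 2028:Tue 2032:Sun 2036:Fri 2040:Wed 2044:Mon 2048:Sat 2052:Thu✓
Thursday: 1940, 1968, 1996, 2024, 2052 → 5.

5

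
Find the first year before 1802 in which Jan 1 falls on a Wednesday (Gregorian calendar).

1800

Jan 1 advances by 2 weekdays after a leap year and by 1 after a common year.
1802: Jan 1 is Friday.
1801: Thursday
1800: Wednesday
1800 begins on a Wednesday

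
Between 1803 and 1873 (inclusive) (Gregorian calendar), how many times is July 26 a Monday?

9

Track July 26's weekday year by year (advancing +1, or +2 across a Feb 29):
  1803: Tue  1804: Thu (+2)  1805: Fri (+1)  1806: Sat (+1)  1807: Sun (+1)
  1808: Tue (+2)  1809: Wed (+1)  1810: Thu (+1)  1811: Fri (+1)  1812: Sun (+2)
  1813: Mon (+1) ✓  1814: Tue (+1)  1815: Wed (+1)  1816: Fri (+2)  … (43 more years) …
  1860: Thu (+2)  1861: Fri (+1)  1862: Sat (+1)  1863: Sun (+1)  1864: Tue (+2)
  1865: Wed (+1)  1866: Thu (+1)  1867: Fri (+1)  1868: Sun (+2)  1869: Mon (+1) ✓
  1870: Tue (+1)  1871: Wed (+1)  1872: Fri (+2)  1873: Sat (+1)
Monday years: 1813, 1819, 1824, 1830, 1841, 1847, 1852, 1858, 1869 — 9 in total.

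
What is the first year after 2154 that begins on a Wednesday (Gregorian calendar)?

2155

Jan 1 advances by 2 weekdays after a leap year and by 1 after a common year.
2154: Jan 1 is Tuesday.
2155: Wednesday
2155 begins on a Wednesday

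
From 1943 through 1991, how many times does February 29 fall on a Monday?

Leap years in 1943–1991: 12 of them.
Feb 29 weekday advances by 5 (mod 7) from one leap year to the next four years later (or differs when a century non-leap intervenes).
Leap-day weekdays: 1944:Tue 1948:Sun 1952:Fri 1956:Wed 1960:Mon✓ 1964:Sat 1968:Thu 1972:Tue 1976:Sun 1980:Fri 1984:Wed 1988:Mon✓
Monday: 1960, 1988 → 2.

2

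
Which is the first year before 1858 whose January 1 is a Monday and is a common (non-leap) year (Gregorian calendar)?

1855

Jan 1 advances by 2 weekdays after a leap year and by 1 after a common year.
1858: Jan 1 is Friday.
1857: Thursday
1856: Tuesday (leap)
1855: Monday
1855 begins on a Monday and is a common year.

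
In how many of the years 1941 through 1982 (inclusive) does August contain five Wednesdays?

17

August has 31 days; it has five Wednesdays when Wednesday falls among the first (month-length − 28) days — i.e. when August 1 is one of Wednesday/Tuesday/Monday.
August 1 by year: 1941:Fri 1942:Sat 1943:Sun 1944:Tue✓ 1945:Wed✓ 1946:Thu 1947:Fri 1948:Sun 1949:Mon✓ 1950:Tue✓ 1951:Wed✓ 1952:Fri 1953:Sat 1954:Sun 1955:Mon✓ …(12 more)… 1968:Thu 1969:Fri 1970:Sat 1971:Sun 1972:Tue✓ 1973:Wed✓ 1974:Thu 1975:Fri 1976:Sun 1977:Mon✓ 1978:Tue✓ 1979:Wed✓ 1980:Fri 1981:Sat 1982:Sun
Years with five Wednesdays: 1944, 1945, 1949, 1950, 1951, 1955, 1956, 1960, 1961, 1962, 1966, 1967, 1972, 1973, 1977, 1978, 1979 → 17.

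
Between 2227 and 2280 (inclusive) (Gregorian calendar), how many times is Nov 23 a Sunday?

Track Nov 23's weekday year by year (advancing +1, or +2 across a Feb 29):
  2227: Fri  2228: Sun (+2) ✓  2229: Mon (+1)  2230: Tue (+1)  2231: Wed (+1)
  2232: Fri (+2)  2233: Sat (+1)  2234: Sun (+1) ✓  2235: Mon (+1)  2236: Wed (+2)
  2237: Thu (+1)  2238: Fri (+1)  2239: Sat (+1)  2240: Mon (+2)  … (26 more years) …
  2267: Sat (+1)  2268: Mon (+2)  2269: Tue (+1)  2270: Wed (+1)  2271: Thu (+1)
  2272: Sat (+2)  2273: Sun (+1) ✓  2274: Mon (+1)  2275: Tue (+1)  2276: Thu (+2)
  2277: Fri (+1)  2278: Sat (+1)  2279: Sun (+1) ✓  2280: Tue (+2)
Sunday years: 2228, 2234, 2245, 2251, 2256, 2262, 2273, 2279 — 8 in total.

8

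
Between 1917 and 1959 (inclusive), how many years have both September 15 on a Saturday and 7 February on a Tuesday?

Check each year's weekday for September 15 and 7 February:
  1917: Sat/Wed  1918: Sun/Thu  1919: Mon/Fri  1920: Wed/Sat  1921: Thu/Mon  1922: Fri/Tue  1923: Sat/Wed  1924: Mon/Thu  1925: Tue/Sat  1926: Wed/Sun  1927: Thu/Mon  1928: Sat/Tue ✓  1929: Sun/Thu  1930: Mon/Fri  …(15 more)…  1946: Sun/Thu  1947: Mon/Fri  1948: Wed/Sat  1949: Thu/Mon  1950: Fri/Tue  1951: Sat/Wed  1952: Mon/Thu  1953: Tue/Sat  1954: Wed/Sun  1955: Thu/Mon  1956: Sat/Tue ✓  1957: Sun/Thu  1958: Mon/Fri  1959: Tue/Sat
Both conditions hold in: 1928, 1956 — 2.

2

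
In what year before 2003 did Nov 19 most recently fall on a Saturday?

From one year to the next, a fixed date's weekday advances by 1, or by 2 when a Feb 29 lies between the two dates.
2003: November 19 is Wednesday.
2002: Tuesday (−1)
2001: Monday (−1)
2000: Sunday (−1)
1999: Friday (−2)
1998: Thursday (−1)
1997: Wednesday (−1)
1996: Tuesday (−1)
1995: Sunday (−2)
1994: Saturday (−1)
Nov 19 falls on a Saturday in 1994.

1994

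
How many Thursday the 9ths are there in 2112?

Check the 9th of each month of 2112: Jan 9: Sat, Feb 9: Tue, Mar 9: Wed, Apr 9: Sat, May 9: Mon, Jun 9: Thu, Jul 9: Sat, Aug 9: Tue, Sep 9: Fri, Oct 9: Sun, Nov 9: Wed, Dec 9: Fri.
Thursday occurs in June — 1 month.

1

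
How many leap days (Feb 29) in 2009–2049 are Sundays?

1

Leap years in 2009–2049: 10 of them.
Feb 29 weekday advances by 5 (mod 7) from one leap year to the next four years later (or differs when a century non-leap intervenes).
Leap-day weekdays: 2012:Wed 2016:Mon 2020:Sat 2024:Thu 2028:Tue 2032:Sun✓ 2036:Fri 2040:Wed 2044:Mon 2048:Sat
Sunday: 2032 → 1.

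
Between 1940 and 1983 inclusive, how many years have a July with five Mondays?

July has 31 days; it has five Mondays when Monday falls among the first (month-length − 28) days — i.e. when July 1 is one of Monday/Sunday/Saturday.
July 1 by year: 1940:Mon✓ 1941:Tue 1942:Wed 1943:Thu 1944:Sat✓ 1945:Sun✓ 1946:Mon✓ 1947:Tue 1948:Thu 1949:Fri 1950:Sat✓ 1951:Sun✓ 1952:Tue 1953:Wed 1954:Thu …(14 more)… 1969:Tue 1970:Wed 1971:Thu 1972:Sat✓ 1973:Sun✓ 1974:Mon✓ 1975:Tue 1976:Thu 1977:Fri 1978:Sat✓ 1979:Sun✓ 1980:Tue 1981:Wed 1982:Thu 1983:Fri
Years with five Mondays: 1940, 1944, 1945, 1946, 1950, 1951, 1956, 1957, 1961, 1962, 1963, 1967, 1968, 1972, 1973, 1974, 1978, 1979 → 18.

18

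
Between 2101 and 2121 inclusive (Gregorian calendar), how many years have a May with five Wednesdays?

9

May has 31 days; it has five Wednesdays when Wednesday falls among the first (month-length − 28) days — i.e. when May 1 is one of Wednesday/Tuesday/Monday.
May 1 by year: 2101:Sun 2102:Mon✓ 2103:Tue✓ 2104:Thu 2105:Fri 2106:Sat 2107:Sun 2108:Tue✓ 2109:Wed✓ 2110:Thu 2111:Fri 2112:Sun 2113:Mon✓ 2114:Tue✓ 2115:Wed✓ 2116:Fri 2117:Sat 2118:Sun 2119:Mon✓ 2120:Wed✓ 2121:Thu
Years with five Wednesdays: 2102, 2103, 2108, 2109, 2113, 2114, 2115, 2119, 2120 → 9.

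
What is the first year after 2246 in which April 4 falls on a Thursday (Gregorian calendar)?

From one year to the next, a fixed date's weekday advances by 1, or by 2 when a Feb 29 lies between the two dates.
2246: April 4 is Saturday.
2247: Sunday (+1)
2248: Tuesday (+2)
2249: Wednesday (+1)
2250: Thursday (+1)
April 4 falls on a Thursday in 2250.

2250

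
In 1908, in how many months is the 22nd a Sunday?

2

Check the 22nd of each month of 1908: Jan 22: Wed, Feb 22: Sat, Mar 22: Sun, Apr 22: Wed, May 22: Fri, Jun 22: Mon, Jul 22: Wed, Aug 22: Sat, Sep 22: Tue, Oct 22: Thu, Nov 22: Sun, Dec 22: Tue.
Sunday occurs in March, November — 2 months.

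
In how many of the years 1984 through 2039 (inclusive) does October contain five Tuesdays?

24

October has 31 days; it has five Tuesdays when Tuesday falls among the first (month-length − 28) days — i.e. when October 1 is one of Tuesday/Monday/Sunday.
October 1 by year: 1984:Mon✓ 1985:Tue✓ 1986:Wed 1987:Thu 1988:Sat 1989:Sun✓ 1990:Mon✓ 1991:Tue✓ 1992:Thu 1993:Fri 1994:Sat 1995:Sun✓ 1996:Tue✓ 1997:Wed 1998:Thu …(26 more)… 2025:Wed 2026:Thu 2027:Fri 2028:Sun✓ 2029:Mon✓ 2030:Tue✓ 2031:Wed 2032:Fri 2033:Sat 2034:Sun✓ 2035:Mon✓ 2036:Wed 2037:Thu 2038:Fri 2039:Sat
Years with five Tuesdays: 1984, 1985, 1989, 1990, 1991, 1995, 1996, 2000, 2001, 2002, 2006, 2007, 2012, 2013, 2017, 2018, 2019, 2023, 2024, 2028, 2029, 2030, 2034, 2035 → 24.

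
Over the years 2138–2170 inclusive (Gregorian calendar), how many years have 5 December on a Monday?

5

Track 5 December's weekday year by year (advancing +1, or +2 across a Feb 29):
  2138: Fri  2139: Sat (+1)  2140: Mon (+2) ✓  2141: Tue (+1)  2142: Wed (+1)
  2143: Thu (+1)  2144: Sat (+2)  2145: Sun (+1)  2146: Mon (+1) ✓  2147: Tue (+1)
  2148: Thu (+2)  2149: Fri (+1)  2150: Sat (+1)  2151: Sun (+1)  … (5 more years) …
  2157: Mon (+1) ✓  2158: Tue (+1)  2159: Wed (+1)  2160: Fri (+2)  2161: Sat (+1)
  2162: Sun (+1)  2163: Mon (+1) ✓  2164: Wed (+2)  2165: Thu (+1)  2166: Fri (+1)
  2167: Sat (+1)  2168: Mon (+2) ✓  2169: Tue (+1)  2170: Wed (+1)
Monday years: 2140, 2146, 2157, 2163, 2168 — 5 in total.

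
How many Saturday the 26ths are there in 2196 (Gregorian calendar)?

Check the 26th of each month of 2196: Jan 26: Tue, Feb 26: Fri, Mar 26: Sat, Apr 26: Tue, May 26: Thu, Jun 26: Sun, Jul 26: Tue, Aug 26: Fri, Sep 26: Mon, Oct 26: Wed, Nov 26: Sat, Dec 26: Mon.
Saturday occurs in March, November — 2 months.

2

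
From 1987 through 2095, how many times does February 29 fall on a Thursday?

4

Leap years in 1987–2095: 27 of them.
Feb 29 weekday advances by 5 (mod 7) from one leap year to the next four years later (or differs when a century non-leap intervenes).
Leap-day weekdays: 1988:Mon 1992:Sat 1996:Thu✓ 2000:Tue 2004:Sun 2008:Fri 2012:Wed 2016:Mon 2020:Sat 2024:Thu✓ 2028:Tue 2032:Sun 2036:Fri 2040:Wed 2044:Mon 2048:Sat 2052:Thu✓ 2056:Tue 2060:Sun 2064:Fri 2068:Wed 2072:Mon 2076:Sat 2080:Thu✓ 2084:Tue 2088:Sun 2092:Fri
Thursday: 1996, 2024, 2052, 2080 → 4.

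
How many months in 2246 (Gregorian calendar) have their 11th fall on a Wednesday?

Check the 11th of each month of 2246: Jan 11: Sun, Feb 11: Wed, Mar 11: Wed, Apr 11: Sat, May 11: Mon, Jun 11: Thu, Jul 11: Sat, Aug 11: Tue, Sep 11: Fri, Oct 11: Sun, Nov 11: Wed, Dec 11: Fri.
Wednesday occurs in February, March, November — 3 months.

3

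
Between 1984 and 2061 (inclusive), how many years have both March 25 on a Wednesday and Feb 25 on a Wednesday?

8

Check each year's weekday for March 25 and Feb 25:
  1984: Sun/Sat  1985: Mon/Mon  1986: Tue/Tue  1987: Wed/Wed ✓  1988: Fri/Thu  1989: Sat/Sat  1990: Sun/Sun  1991: Mon/Mon  1992: Wed/Tue  1993: Thu/Thu  1994: Fri/Fri  1995: Sat/Sat  1996: Mon/Sun  1997: Tue/Tue  …(50 more)…  2048: Wed/Tue  2049: Thu/Thu  2050: Fri/Fri  2051: Sat/Sat  2052: Mon/Sun  2053: Tue/Tue  2054: Wed/Wed ✓  2055: Thu/Thu  2056: Sat/Fri  2057: Sun/Sun  2058: Mon/Mon  2059: Tue/Tue  2060: Thu/Wed  2061: Fri/Fri
Both conditions hold in: 1987, 1998, 2009, 2015, 2026, 2037, 2043, 2054 — 8.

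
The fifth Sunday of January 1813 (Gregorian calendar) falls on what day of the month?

January 1, 1813 is a Friday, so the first Sunday is the 3rd.
The fifth Sunday is 3 + 28 = 31.

31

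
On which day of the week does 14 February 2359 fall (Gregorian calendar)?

January 1, 2359 is a Thursday.
February 14 is day 45 of the year, i.e. 44 days after Jan 1.
44 mod 7 = 2, so advance 2 weekdays from Thursday: Saturday.

Saturday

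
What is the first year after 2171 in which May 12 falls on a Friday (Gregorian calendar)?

From one year to the next, a fixed date's weekday advances by 1, or by 2 when a Feb 29 lies between the two dates.
2171: May 12 is Sunday.
2172: Tuesday (+2)
2173: Wednesday (+1)
2174: Thursday (+1)
2175: Friday (+1)
May 12 falls on a Friday in 2175.

2175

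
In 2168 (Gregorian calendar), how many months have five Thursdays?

4

A month of length L has five Thursdays iff its first Thursday is on day ≤ L−28 (so day 1–3 in a 31-day month, 1–2 in a 30-day month, day 1 in a leap February).
Checking each month of 2168: Jan starts Fri (31d); Feb starts Mon (29d); Mar starts Tue (31d) ✓; Apr starts Fri (30d); May starts Sun (31d); Jun starts Wed (30d) ✓; Jul starts Fri (31d); Aug starts Mon (31d); Sep starts Thu (30d) ✓; Oct starts Sat (31d); Nov starts Tue (30d); Dec starts Thu (31d) ✓.
Five-Thursday months: March, June, September, December → 4.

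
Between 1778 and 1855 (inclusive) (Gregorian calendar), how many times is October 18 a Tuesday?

11

Track October 18's weekday year by year (advancing +1, or +2 across a Feb 29):
  1778: Sun  1779: Mon (+1)  1780: Wed (+2)  1781: Thu (+1)  1782: Fri (+1)
  1783: Sat (+1)  1784: Mon (+2)  1785: Tue (+1) ✓  1786: Wed (+1)  1787: Thu (+1)
  1788: Sat (+2)  1789: Sun (+1)  1790: Mon (+1)  1791: Tue (+1) ✓  … (50 more years) …
  1842: Tue (+1) ✓  1843: Wed (+1)  1844: Fri (+2)  1845: Sat (+1)  1846: Sun (+1)
  1847: Mon (+1)  1848: Wed (+2)  1849: Thu (+1)  1850: Fri (+1)  1851: Sat (+1)
  1852: Mon (+2)  1853: Tue (+1) ✓  1854: Wed (+1)  1855: Thu (+1)
Tuesday years: 1785, 1791, 1796, 1803, 1808, 1814, 1825, 1831, 1836, 1842, 1853 — 11 in total.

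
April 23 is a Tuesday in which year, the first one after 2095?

From one year to the next, a fixed date's weekday advances by 1, or by 2 when a Feb 29 lies between the two dates.
2095: April 23 is Saturday.
2096: Monday (+2)
2097: Tuesday (+1)
April 23 falls on a Tuesday in 2097.

2097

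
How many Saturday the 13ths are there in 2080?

3

Check the 13th of each month of 2080: Jan 13: Sat, Feb 13: Tue, Mar 13: Wed, Apr 13: Sat, May 13: Mon, Jun 13: Thu, Jul 13: Sat, Aug 13: Tue, Sep 13: Fri, Oct 13: Sun, Nov 13: Wed, Dec 13: Fri.
Saturday occurs in January, April, July — 3 months.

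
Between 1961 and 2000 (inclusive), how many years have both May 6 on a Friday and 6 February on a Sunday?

Check each year's weekday for May 6 and 6 February:
  1961: Sat/Mon  1962: Sun/Tue  1963: Mon/Wed  1964: Wed/Thu  1965: Thu/Sat  1966: Fri/Sun ✓  1967: Sat/Mon  1968: Mon/Tue  1969: Tue/Thu  1970: Wed/Fri  1971: Thu/Sat  1972: Sat/Sun  1973: Sun/Tue  1974: Mon/Wed  …(12 more)…  1987: Wed/Fri  1988: Fri/Sat  1989: Sat/Mon  1990: Sun/Tue  1991: Mon/Wed  1992: Wed/Thu  1993: Thu/Sat  1994: Fri/Sun ✓  1995: Sat/Mon  1996: Mon/Tue  1997: Tue/Thu  1998: Wed/Fri  1999: Thu/Sat  2000: Sat/Sun
Both conditions hold in: 1966, 1977, 1983, 1994 — 4.

4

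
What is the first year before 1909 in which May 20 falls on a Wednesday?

From one year to the next, a fixed date's weekday advances by 1, or by 2 when a Feb 29 lies between the two dates.
1909: May 20 is Thursday.
1908: Wednesday (−1)
May 20 falls on a Wednesday in 1908.

1908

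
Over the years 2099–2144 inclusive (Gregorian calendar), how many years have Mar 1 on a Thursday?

7

Track Mar 1's weekday year by year (advancing +1, or +2 across a Feb 29):
  2099: Sun  2100: Mon (+1)  2101: Tue (+1)  2102: Wed (+1)  2103: Thu (+1) ✓
  2104: Sat (+2)  2105: Sun (+1)  2106: Mon (+1)  2107: Tue (+1)  2108: Thu (+2) ✓
  2109: Fri (+1)  2110: Sat (+1)  2111: Sun (+1)  2112: Tue (+2)  … (18 more years) …
  2131: Thu (+1) ✓  2132: Sat (+2)  2133: Sun (+1)  2134: Mon (+1)  2135: Tue (+1)
  2136: Thu (+2) ✓  2137: Fri (+1)  2138: Sat (+1)  2139: Sun (+1)  2140: Tue (+2)
  2141: Wed (+1)  2142: Thu (+1) ✓  2143: Fri (+1)  2144: Sun (+2)
Thursday years: 2103, 2108, 2114, 2125, 2131, 2136, 2142 — 7 in total.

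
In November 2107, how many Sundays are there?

November 2107 has 30 days and begins on Tuesday.
The first Sunday is November 6.
Sundays fall on 6, 13, 20, 27 — that's 4.

4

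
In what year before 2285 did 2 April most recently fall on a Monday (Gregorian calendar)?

2283

From one year to the next, a fixed date's weekday advances by 1, or by 2 when a Feb 29 lies between the two dates.
2285: April 2 is Thursday.
2284: Wednesday (−1)
2283: Monday (−2)
2 April falls on a Monday in 2283.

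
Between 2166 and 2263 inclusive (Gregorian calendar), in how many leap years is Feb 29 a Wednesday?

Leap years in 2166–2263: 23 of them.
Feb 29 weekday advances by 5 (mod 7) from one leap year to the next four years later (or differs when a century non-leap intervenes).
Leap-day weekdays: 2168:Mon 2172:Sat 2176:Thu 2180:Tue 2184:Sun 2188:Fri 2192:Wed✓ 2196:Mon 2204:Wed✓ 2208:Mon 2212:Sat 2216:Thu 2220:Tue 2224:Sun 2228:Fri 2232:Wed✓ 2236:Mon 2240:Sat 2244:Thu 2248:Tue 2252:Sun 2256:Fri 2260:Wed✓
Wednesday: 2192, 2204, 2232, 2260 → 4.

4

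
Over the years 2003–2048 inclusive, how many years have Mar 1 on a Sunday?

7

Track Mar 1's weekday year by year (advancing +1, or +2 across a Feb 29):
  2003: Sat  2004: Mon (+2)  2005: Tue (+1)  2006: Wed (+1)  2007: Thu (+1)
  2008: Sat (+2)  2009: Sun (+1) ✓  2010: Mon (+1)  2011: Tue (+1)  2012: Thu (+2)
  2013: Fri (+1)  2014: Sat (+1)  2015: Sun (+1) ✓  2016: Tue (+2)  … (18 more years) …
  2035: Thu (+1)  2036: Sat (+2)  2037: Sun (+1) ✓  2038: Mon (+1)  2039: Tue (+1)
  2040: Thu (+2)  2041: Fri (+1)  2042: Sat (+1)  2043: Sun (+1) ✓  2044: Tue (+2)
  2045: Wed (+1)  2046: Thu (+1)  2047: Fri (+1)  2048: Sun (+2) ✓
Sunday years: 2009, 2015, 2020, 2026, 2037, 2043, 2048 — 7 in total.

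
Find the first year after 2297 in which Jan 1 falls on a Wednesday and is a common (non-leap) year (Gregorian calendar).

Jan 1 advances by 2 weekdays after a leap year and by 1 after a common year.
2297: Jan 1 is Friday.
2298: Saturday
2299: Sunday
2300: Monday
2301: Tuesday
2302: Wednesday
2302 begins on a Wednesday and is a common year.

2302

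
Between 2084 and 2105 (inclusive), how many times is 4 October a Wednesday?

Track 4 October's weekday year by year (advancing +1, or +2 across a Feb 29):
  2084: Wed ✓  2085: Thu (+1)  2086: Fri (+1)  2087: Sat (+1)  2088: Mon (+2)
  2089: Tue (+1)  2090: Wed (+1) ✓  2091: Thu (+1)  2092: Sat (+2)  2093: Sun (+1)
  2094: Mon (+1)  2095: Tue (+1)  2096: Thu (+2)  2097: Fri (+1)  2098: Sat (+1)
  2099: Sun (+1)  2100: Mon (+1)  2101: Tue (+1)  2102: Wed (+1) ✓  2103: Thu (+1)
  2104: Sat (+2)  2105: Sun (+1)
Wednesday years: 2084, 2090, 2102 — 3 in total.

3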